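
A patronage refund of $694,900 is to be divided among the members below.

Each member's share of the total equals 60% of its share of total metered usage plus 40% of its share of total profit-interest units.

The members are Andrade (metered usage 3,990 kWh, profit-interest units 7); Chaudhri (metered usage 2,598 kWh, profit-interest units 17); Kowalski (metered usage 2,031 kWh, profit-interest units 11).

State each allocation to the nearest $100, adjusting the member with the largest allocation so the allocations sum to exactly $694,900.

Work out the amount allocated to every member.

Totals — metered usage 8,619, profit-interest units 35.
Combined weights (60% metered usage + 40% profit-interest units): Andrade 0.3578; Chaudhri 0.3751; Kowalski 0.2671.
Raw shares: Andrade 248,606.34; Chaudhri 260,686.15; Kowalski 185,607.51.
Rounded to nearest $100: Andrade $248,600; Chaudhri $260,700; Kowalski $185,600. Sum = $694,900.
No rounding difference to absorb.

Andrade: $248,600 · Chaudhri: $260,700 · Kowalski: $185,600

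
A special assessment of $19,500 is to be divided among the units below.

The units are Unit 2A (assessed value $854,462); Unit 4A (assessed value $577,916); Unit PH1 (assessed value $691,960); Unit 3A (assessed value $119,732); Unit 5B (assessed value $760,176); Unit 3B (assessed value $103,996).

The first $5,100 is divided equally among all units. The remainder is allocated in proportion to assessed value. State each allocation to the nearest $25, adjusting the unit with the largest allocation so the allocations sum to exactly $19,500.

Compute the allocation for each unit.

Unit 2A: $4,825 | Unit 4A: $3,525 | Unit PH1: $4,050 | Unit 3A: $1,400 | Unit 5B: $4,375 | Unit 3B: $1,325

First tranche $5,100 split equally: $850 each.
Remainder $14,400 by assessed value (total 3,108,242): Unit 2A 3,958.59 → $3,950; Unit 4A 2,677.39 → $2,675; Unit PH1 3,205.74 → $3,200; Unit 3A 554.70 → $550; Unit 5B 3,521.78 → $3,525; Unit 3B 481.80 → $475.
Rounding difference +$25 on remainder applied to Unit 2A.
Totals: Unit 2A $850 + $3,975 = $4,825; Unit 4A $850 + $2,675 = $3,525; Unit PH1 $850 + $3,200 = $4,050; Unit 3A $850 + $550 = $1,400; Unit 5B $850 + $3,525 = $4,375; Unit 3B $850 + $475 = $1,325.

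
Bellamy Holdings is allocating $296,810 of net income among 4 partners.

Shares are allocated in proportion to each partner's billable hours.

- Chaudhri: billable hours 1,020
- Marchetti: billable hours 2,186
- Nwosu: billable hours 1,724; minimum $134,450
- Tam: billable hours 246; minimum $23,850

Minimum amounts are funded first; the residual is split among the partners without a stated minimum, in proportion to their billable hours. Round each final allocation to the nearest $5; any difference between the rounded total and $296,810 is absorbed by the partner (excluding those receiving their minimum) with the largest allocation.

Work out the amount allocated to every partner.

Fund the minimums — Nwosu $134,450; Tam $23,850. Residual $138,510.
Residual split over remaining billable hours 3,206: Chaudhri 44,067.44 → $44,065; Marchetti 94,442.56 → $94,445.

Chaudhri: $44,065 · Marchetti: $94,445 · Nwosu: $134,450 · Tam: $23,850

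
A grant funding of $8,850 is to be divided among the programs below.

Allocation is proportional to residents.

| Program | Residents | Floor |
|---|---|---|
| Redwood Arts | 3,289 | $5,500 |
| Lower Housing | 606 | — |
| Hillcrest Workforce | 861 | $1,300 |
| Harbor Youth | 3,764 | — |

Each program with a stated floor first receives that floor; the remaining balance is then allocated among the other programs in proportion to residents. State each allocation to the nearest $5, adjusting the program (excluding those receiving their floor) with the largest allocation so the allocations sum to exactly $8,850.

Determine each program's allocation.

Minimums first: Redwood Arts $5,500; Hillcrest Workforce $1,300. Residual $2,050.
Residual split over remaining residents 4,370: Lower Housing 284.28 → $285; Harbor Youth 1,765.72 → $1,765.

Redwood Arts: $5,500 · Lower Housing: $285 · Hillcrest Workforce: $1,300 · Harbor Youth: $1,765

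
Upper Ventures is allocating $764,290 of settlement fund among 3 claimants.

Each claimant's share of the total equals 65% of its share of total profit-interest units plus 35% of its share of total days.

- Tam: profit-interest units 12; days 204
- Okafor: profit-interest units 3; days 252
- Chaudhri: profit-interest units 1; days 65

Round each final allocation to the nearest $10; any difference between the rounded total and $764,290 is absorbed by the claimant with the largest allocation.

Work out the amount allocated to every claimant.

Tam: $477,340; Okafor: $222,530; Chaudhri: $64,420

Totals — profit-interest units 16, days 521.
Composite weights (65% profit-interest units + 35% days): Tam 0.6245; Okafor 0.2912; Chaudhri 0.0843.
Unrounded shares: Tam 477,332.85; Okafor 222,534.37; Chaudhri 64,422.79.
At nearest $10: Tam $477,330; Okafor $222,530; Chaudhri $64,420. Sum = $764,280.
Difference $764,290 − $764,280 = +$10 applied to largest allocation (Tam): Tam becomes $477,340.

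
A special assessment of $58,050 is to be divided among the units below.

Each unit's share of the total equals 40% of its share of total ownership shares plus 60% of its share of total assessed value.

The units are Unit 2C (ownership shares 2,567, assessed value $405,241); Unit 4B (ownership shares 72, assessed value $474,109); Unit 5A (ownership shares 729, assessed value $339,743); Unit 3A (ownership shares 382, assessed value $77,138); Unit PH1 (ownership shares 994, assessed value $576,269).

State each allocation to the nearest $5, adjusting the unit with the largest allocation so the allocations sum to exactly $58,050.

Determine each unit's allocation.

Ownership shares total 4,744; assessed value total 1,872,500.
Composite weights (40% ownership shares + 60% assessed value): Unit 2C 0.3463; Unit 4B 0.1580; Unit 5A 0.1703; Unit 3A 0.0569; Unit PH1 0.2685.
Raw shares: Unit 2C 20,102.25; Unit 4B 9,171.22; Unit 5A 9,887.66; Unit 3A 3,304.57; Unit PH1 15,584.30.
At nearest $5: Unit 2C $20,100; Unit 4B $9,170; Unit 5A $9,890; Unit 3A $3,305; Unit PH1 $15,585. Sum = $58,050.
No rounding difference to absorb.

Unit 2C: $20,100 | Unit 4B: $9,170 | Unit 5A: $9,890 | Unit 3A: $3,305 | Unit PH1: $15,585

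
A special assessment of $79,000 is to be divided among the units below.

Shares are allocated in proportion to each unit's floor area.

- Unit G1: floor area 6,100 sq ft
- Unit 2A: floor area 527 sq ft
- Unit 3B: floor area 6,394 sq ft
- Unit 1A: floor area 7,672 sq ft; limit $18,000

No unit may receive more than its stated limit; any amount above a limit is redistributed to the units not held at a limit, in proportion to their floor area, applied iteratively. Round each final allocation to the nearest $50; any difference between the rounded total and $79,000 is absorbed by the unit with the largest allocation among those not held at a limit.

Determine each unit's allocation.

Floor area total: 20,693.
Pro-rata shares before constraints: Unit G1 23,288.07; Unit 2A 2,011.94; Unit 3B 24,410.48; Unit 1A 29,289.52.
Cap binds for Unit 1A ($18,000); balance $61,000 reallocated over remaining floor area 13,021.
Remaining shares: Unit G1 28,576.91 → $28,600; Unit 2A 2,468.86 → $2,450; Unit 3B 29,954.23 → $29,950.

Unit G1: $28,600 | Unit 2A: $2,450 | Unit 3B: $29,950 | Unit 1A: $18,000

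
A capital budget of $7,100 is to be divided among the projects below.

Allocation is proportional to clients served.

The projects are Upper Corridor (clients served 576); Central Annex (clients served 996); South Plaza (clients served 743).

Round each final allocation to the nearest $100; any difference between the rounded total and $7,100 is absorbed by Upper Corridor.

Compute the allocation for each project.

Upper Corridor: $1,700 | Central Annex: $3,100 | South Plaza: $2,300

Combined clients served = 2,315.
Unrounded shares: Upper Corridor 576/2,315 × $7,100 = 1,766.57; Central Annex 996/2,315 × $7,100 = 3,054.69; South Plaza 743/2,315 × $7,100 = 2,278.75.
After rounding ($100): Upper Corridor $1,800; Central Annex $3,100; South Plaza $2,300. Sum = $7,200.
Difference $7,100 − $7,200 = −$100 applied to Upper Corridor: Upper Corridor becomes $1,700.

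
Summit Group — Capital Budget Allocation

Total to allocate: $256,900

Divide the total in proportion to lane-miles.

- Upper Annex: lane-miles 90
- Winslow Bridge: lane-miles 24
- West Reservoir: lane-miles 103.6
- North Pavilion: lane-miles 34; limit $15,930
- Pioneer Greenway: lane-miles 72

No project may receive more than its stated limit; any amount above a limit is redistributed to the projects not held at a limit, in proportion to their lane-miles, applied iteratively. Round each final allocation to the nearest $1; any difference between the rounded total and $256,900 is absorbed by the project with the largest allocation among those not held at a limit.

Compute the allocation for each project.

Upper Annex: $74,887 | Winslow Bridge: $19,970 | West Reservoir: $86,203 | North Pavilion: $15,930 | Pioneer Greenway: $59,910

Combined lane-miles = 323.6.
Pro-rata shares before constraints: Upper Annex 71,449.32; Winslow Bridge 19,053.15; West Reservoir 82,246.11; North Pavilion 26,991.97; Pioneer Greenway 57,159.46.
Capped: North Pavilion ($15,930); residual $240,970 reallocated over remaining lane-miles 289.6.
Redistributed shares: Upper Annex 74,887.09 → $74,887; Winslow Bridge 19,969.89 → $19,970; West Reservoir 86,203.36 → $86,203; Pioneer Greenway 59,909.67 → $59,910.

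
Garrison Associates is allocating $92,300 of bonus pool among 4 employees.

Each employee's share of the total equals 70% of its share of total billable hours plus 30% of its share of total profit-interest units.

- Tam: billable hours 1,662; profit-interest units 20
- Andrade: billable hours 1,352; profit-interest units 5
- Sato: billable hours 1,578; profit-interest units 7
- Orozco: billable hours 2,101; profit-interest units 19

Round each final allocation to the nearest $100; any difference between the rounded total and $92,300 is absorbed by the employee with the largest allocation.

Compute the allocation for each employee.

Tam: $26,900; Andrade: $15,800; Sato: $19,000; Orozco: $30,600

Billable hours total 6,693; profit-interest units total 51.
Blended shares (70% billable hours + 30% profit-interest units): Tam 0.2915; Andrade 0.1708; Sato 0.2062; Orozco 0.3315.
Pro-rata amounts: Tam 26,902.72; Andrade 15,766.06; Sato 19,033.60; Orozco 30,597.61.
After rounding ($100): Tam $26,900; Andrade $15,800; Sato $19,000; Orozco $30,600. Sum = $92,300.
Sum already equals the total — no adjustment.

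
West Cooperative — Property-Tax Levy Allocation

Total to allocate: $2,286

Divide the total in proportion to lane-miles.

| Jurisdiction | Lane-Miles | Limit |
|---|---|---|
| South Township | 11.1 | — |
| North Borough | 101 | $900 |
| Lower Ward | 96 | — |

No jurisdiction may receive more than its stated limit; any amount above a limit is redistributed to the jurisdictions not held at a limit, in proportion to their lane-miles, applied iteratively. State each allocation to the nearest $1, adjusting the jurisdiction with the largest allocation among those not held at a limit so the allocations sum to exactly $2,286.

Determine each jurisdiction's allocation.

Total lane-miles = 208.1.
Pro-rata shares before constraints: South Township 121.93; North Borough 1,109.495; Lower Ward 1,054.57.
Cap binds for North Borough ($900); remaining pool $1,386 reallocated over remaining lane-miles 107.1.
Remaining shares: South Township 143.65 → $144; Lower Ward 1,242.35 → $1,242.

South Township: $144 · North Borough: $900 · Lower Ward: $1,242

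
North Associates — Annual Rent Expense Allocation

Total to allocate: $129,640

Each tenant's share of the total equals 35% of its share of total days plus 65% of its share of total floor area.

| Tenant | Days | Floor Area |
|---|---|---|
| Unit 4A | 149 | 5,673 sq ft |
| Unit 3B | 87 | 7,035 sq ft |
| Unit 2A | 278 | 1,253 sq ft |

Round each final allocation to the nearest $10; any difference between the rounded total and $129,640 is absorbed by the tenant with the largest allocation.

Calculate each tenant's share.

Totals — days 514, floor area 13,961.
Combined weights (35% days + 65% floor area): Unit 4A 0.3656; Unit 3B 0.3868; Unit 2A 0.2476.
Proportional shares: Unit 4A 47,394.34; Unit 3B 50,141.99; Unit 2A 32,103.68.
At nearest $10: Unit 4A $47,390; Unit 3B $50,140; Unit 2A $32,100. Sum = $129,630.
Difference $129,640 − $129,630 = +$10 applied to largest allocation (Unit 3B): Unit 3B becomes $50,150.

Unit 4A: $47,390 | Unit 3B: $50,150 | Unit 2A: $32,100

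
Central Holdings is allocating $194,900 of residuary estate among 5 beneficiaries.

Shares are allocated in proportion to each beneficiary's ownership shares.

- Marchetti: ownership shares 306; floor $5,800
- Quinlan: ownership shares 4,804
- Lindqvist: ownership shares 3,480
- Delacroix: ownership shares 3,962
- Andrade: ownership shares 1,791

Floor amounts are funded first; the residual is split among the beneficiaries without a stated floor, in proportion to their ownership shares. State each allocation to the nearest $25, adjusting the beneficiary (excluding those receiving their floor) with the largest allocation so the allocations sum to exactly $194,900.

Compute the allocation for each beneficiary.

Marchetti: $5,800 | Quinlan: $64,725 | Lindqvist: $46,875 | Delacroix: $53,375 | Andrade: $24,125

Guaranteed amounts: Marchetti $5,800. Remaining pool $189,100.
Remaining pool split over remaining ownership shares 14,037: Quinlan 64,717.28 → $64,725; Lindqvist 46,880.96 → $46,875; Delacroix 53,374.24 → $53,375; Andrade 24,127.53 → $24,125.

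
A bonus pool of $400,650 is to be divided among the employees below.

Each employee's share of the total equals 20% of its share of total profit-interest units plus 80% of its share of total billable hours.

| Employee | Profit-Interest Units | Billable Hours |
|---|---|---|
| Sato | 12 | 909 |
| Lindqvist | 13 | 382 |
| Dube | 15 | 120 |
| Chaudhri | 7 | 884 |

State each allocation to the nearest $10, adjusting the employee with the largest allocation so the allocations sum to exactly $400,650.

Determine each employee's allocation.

Sato: $147,420 | Lindqvist: $75,510 | Dube: $42,330 | Chaudhri: $135,390

Profit-interest units total 47; billable hours total 2,295.
Composite weights (20% profit-interest units + 80% billable hours): Sato 0.3679; Lindqvist 0.1885; Dube 0.1057; Chaudhri 0.3379.
Pro-rata amounts: Sato 147,409.78; Lindqvist 75,513.79; Dube 42,332.62; Chaudhri 135,393.81.
At nearest $10: Sato $147,410; Lindqvist $75,510; Dube $42,330; Chaudhri $135,390. Sum = $400,640.
Difference $400,650 − $400,640 = +$10 applied to largest allocation (Sato): Sato becomes $147,420.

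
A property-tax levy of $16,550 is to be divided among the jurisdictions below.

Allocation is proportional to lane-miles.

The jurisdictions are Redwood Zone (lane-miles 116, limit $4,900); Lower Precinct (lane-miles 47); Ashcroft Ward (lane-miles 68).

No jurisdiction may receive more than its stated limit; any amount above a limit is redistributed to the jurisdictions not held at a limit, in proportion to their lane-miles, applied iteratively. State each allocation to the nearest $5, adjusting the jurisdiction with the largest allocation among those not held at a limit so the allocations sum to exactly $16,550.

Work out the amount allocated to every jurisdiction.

Combined lane-miles = 231.
Proportional shares (ignoring caps): Redwood Zone 8,310.82; Lower Precinct 3,367.32; Ashcroft Ward 4,871.86.
Capped: Redwood Zone ($4,900); remaining pool $11,650 reallocated over remaining lane-miles 115.
Remaining shares: Lower Precinct 4,761.30 → $4,760; Ashcroft Ward 6,888.70 → $6,890.

Redwood Zone: $4,900 · Lower Precinct: $4,760 · Ashcroft Ward: $6,890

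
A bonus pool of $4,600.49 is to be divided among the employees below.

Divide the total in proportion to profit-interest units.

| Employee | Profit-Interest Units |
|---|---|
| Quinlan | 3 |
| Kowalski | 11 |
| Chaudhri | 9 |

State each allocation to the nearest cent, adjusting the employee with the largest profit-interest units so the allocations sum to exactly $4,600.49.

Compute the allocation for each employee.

Combined profit-interest units = 3 + 11 + 9 = 23.
Pro-rata amounts: Quinlan 600.0639; Kowalski 2,200.2343; Chaudhri 1,800.1917.
After rounding (cent): Quinlan $600.06; Kowalski $2,200.23; Chaudhri $1,800.19. Sum = $4,600.48.
Difference $4,600.49 − $4,600.48 = +$0.01 applied to largest profit-interest units (Kowalski): Kowalski becomes $2,200.24.

Quinlan: $600.06 | Kowalski: $2,200.24 | Chaudhri: $1,800.19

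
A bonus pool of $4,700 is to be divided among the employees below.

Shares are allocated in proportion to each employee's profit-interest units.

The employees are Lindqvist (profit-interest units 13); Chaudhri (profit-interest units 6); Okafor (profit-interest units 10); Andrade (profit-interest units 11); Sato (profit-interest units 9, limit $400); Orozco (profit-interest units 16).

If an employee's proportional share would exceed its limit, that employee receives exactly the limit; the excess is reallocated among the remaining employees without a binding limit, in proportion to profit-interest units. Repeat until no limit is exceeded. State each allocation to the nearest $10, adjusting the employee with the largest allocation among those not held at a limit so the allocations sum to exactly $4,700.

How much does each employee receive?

Lindqvist: $1,000 | Chaudhri: $460 | Okafor: $770 | Andrade: $840 | Sato: $400 | Orozco: $1,230

Combined profit-interest units = 65.
Unconstrained shares: Lindqvist 940.00; Chaudhri 433.85; Okafor 723.08; Andrade 795.38; Sato 650.77; Orozco 1,156.92.
Capped: Sato ($400); residual $4,300 reallocated over remaining profit-interest units 56.
Redistributed shares: Lindqvist 998.21 → $1,000; Chaudhri 460.71 → $460; Okafor 767.86 → $770; Andrade 844.64 → $840; Orozco 1,228.57 → $1,230.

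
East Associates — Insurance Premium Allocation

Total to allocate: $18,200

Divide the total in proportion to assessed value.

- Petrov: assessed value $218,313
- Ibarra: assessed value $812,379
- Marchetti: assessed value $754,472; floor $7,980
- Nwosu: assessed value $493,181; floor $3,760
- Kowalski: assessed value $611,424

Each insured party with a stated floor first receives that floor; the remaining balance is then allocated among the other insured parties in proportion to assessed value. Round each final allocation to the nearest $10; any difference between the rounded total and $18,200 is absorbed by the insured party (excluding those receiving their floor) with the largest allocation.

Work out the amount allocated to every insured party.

Petrov: $860 · Ibarra: $3,190 · Marchetti: $7,980 · Nwosu: $3,760 · Kowalski: $2,410

Guaranteed amounts: Marchetti $7,980; Nwosu $3,760. Residual $6,460.
Residual split over remaining assessed value 1,642,116: Petrov 858.83 → $860; Ibarra 3,195.86 → $3,200; Kowalski 2,405.31 → $2,410.
Rounding difference −$10 applied to Ibarra → $3,190.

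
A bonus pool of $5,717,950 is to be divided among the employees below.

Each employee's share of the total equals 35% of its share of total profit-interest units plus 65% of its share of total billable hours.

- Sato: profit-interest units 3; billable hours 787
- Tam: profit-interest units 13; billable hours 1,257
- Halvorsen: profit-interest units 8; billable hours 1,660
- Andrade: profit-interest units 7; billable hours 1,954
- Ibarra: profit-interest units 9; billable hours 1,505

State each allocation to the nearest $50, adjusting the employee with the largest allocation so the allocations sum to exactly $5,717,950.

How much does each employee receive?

Profit-interest units total 40; billable hours total 7,163.
Composite weights (35% profit-interest units + 65% billable hours): Sato 0.0977; Tam 0.2278; Halvorsen 0.2206; Andrade 0.2386; Ibarra 0.2153.
Raw shares: Sato 558,447.06; Tam 1,302,636.70; Halvorsen 1,261,581.09; Andrade 1,364,096.88; Ibarra 1,231,188.27.
Rounded to nearest $50: Sato $558,450; Tam $1,302,650; Halvorsen $1,261,600; Andrade $1,364,100; Ibarra $1,231,200. Sum = $5,718,000.
Difference $5,717,950 − $5,718,000 = −$50 applied to largest allocation (Andrade): Andrade becomes $1,364,050.

Sato: $558,450; Tam: $1,302,650; Halvorsen: $1,261,600; Andrade: $1,364,050; Ibarra: $1,231,200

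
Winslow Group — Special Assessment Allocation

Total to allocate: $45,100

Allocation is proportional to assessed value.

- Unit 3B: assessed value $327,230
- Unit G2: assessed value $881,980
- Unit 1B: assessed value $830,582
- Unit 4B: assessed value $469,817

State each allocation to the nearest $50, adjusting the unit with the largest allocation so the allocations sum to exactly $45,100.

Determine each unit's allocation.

Sum of assessed value: 2,509,609.
Proportional shares: Unit 3B 327,230/2,509,609 × $45,100 = 5,880.63; Unit G2 881,980/2,509,609 × $45,100 = 15,850.00; Unit 1B 830,582/2,509,609 × $45,100 = 14,926.33; Unit 4B 469,817/2,509,609 × $45,100 = 8,443.05.
At nearest $50: Unit 3B $5,900; Unit G2 $15,850; Unit 1B $14,950; Unit 4B $8,450. Sum = $45,150.
Difference $45,100 − $45,150 = −$50 applied to largest allocation (Unit G2): Unit G2 becomes $15,800.

Unit 3B: $5,900; Unit G2: $15,800; Unit 1B: $14,950; Unit 4B: $8,450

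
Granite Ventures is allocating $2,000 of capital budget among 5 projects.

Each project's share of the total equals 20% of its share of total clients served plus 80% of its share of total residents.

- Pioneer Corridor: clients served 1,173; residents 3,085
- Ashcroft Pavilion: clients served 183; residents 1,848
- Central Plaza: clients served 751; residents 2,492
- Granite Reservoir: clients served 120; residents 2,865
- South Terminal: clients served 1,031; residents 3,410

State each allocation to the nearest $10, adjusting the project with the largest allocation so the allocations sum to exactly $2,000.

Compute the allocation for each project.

Pioneer Corridor: $500; Ashcroft Pavilion: $240; Central Plaza: $380; Granite Reservoir: $350; South Terminal: $530

Totals — clients served 3,258, residents 13,700.
Composite weights (20% clients served + 80% residents): Pioneer Corridor 0.2522; Ashcroft Pavilion 0.1191; Central Plaza 0.1916; Granite Reservoir 0.1747; South Terminal 0.2624.
Proportional shares: Pioneer Corridor 504.31; Ashcroft Pavilion 238.29; Central Plaza 383.24; Granite Reservoir 349.33; South Terminal 524.83.
After rounding ($10): Pioneer Corridor $500; Ashcroft Pavilion $240; Central Plaza $380; Granite Reservoir $350; South Terminal $520. Sum = $1,990.
Difference $2,000 − $1,990 = +$10 applied to largest allocation (South Terminal): South Terminal becomes $530.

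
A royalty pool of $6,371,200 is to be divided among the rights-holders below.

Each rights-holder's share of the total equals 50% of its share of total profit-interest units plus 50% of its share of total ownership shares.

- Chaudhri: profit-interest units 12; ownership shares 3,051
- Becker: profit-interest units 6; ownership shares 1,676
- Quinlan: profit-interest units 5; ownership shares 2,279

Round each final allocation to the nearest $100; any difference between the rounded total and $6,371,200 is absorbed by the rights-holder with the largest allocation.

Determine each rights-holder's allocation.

Chaudhri: $3,049,300 | Becker: $1,593,100 | Quinlan: $1,728,800

Profit-interest units total 23; ownership shares total 7,006.
Blended shares (50% profit-interest units + 50% ownership shares): Chaudhri 0.4786; Becker 0.2500; Quinlan 0.2713.
Pro-rata amounts: Chaudhri 3,049,329.59; Becker 1,593,096.54; Quinlan 1,728,773.87.
Rounded to nearest $100: Chaudhri $3,049,300; Becker $1,593,100; Quinlan $1,728,800. Sum = $6,371,200.
Rounded total matches; no reconciliation needed.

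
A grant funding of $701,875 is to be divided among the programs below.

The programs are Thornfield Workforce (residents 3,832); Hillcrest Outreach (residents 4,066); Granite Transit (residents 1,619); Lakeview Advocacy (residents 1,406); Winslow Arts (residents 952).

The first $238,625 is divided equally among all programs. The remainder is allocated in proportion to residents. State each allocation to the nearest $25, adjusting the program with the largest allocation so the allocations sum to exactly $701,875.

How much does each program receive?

Equal tier: $238,625 ÷ 5 = $47,725 apiece.
Remainder $463,250 by residents (total 11,875): Thornfield Workforce 149,488.34 → $149,500; Hillcrest Outreach 158,616.80 → $158,625; Granite Transit 63,158.04 → $63,150; Lakeview Advocacy 54,848.80 → $54,850; Winslow Arts 37,138.02 → $37,150.
Rounding difference −$25 on remainder applied to Hillcrest Outreach.
Totals: Thornfield Workforce $47,725 + $149,500 = $197,225; Hillcrest Outreach $47,725 + $158,600 = $206,325; Granite Transit $47,725 + $63,150 = $110,875; Lakeview Advocacy $47,725 + $54,850 = $102,575; Winslow Arts $47,725 + $37,150 = $84,875.

Thornfield Workforce: $197,225 | Hillcrest Outreach: $206,325 | Granite Transit: $110,875 | Lakeview Advocacy: $102,575 | Winslow Arts: $84,875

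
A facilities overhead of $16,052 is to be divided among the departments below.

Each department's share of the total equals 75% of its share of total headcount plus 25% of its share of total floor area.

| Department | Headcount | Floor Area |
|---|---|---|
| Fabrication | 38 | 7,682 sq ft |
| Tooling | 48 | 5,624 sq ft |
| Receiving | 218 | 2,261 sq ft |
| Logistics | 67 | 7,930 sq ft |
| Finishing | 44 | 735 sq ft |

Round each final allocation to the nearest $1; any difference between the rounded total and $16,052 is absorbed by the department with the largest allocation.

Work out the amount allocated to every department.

Fabrication: $2,375; Tooling: $2,324; Receiving: $6,698; Logistics: $3,257; Finishing: $1,398

Totals — headcount 415, floor area 24,232.
Blended shares (75% headcount + 25% floor area): Fabrication 0.1479; Tooling 0.1448; Receiving 0.4173; Logistics 0.2029; Finishing 0.0871.
Raw shares: Fabrication 2,374.56; Tooling 2,323.84; Receiving 6,698.54; Logistics 3,256.91; Finishing 1,398.15.
At nearest $1: Fabrication $2,375; Tooling $2,324; Receiving $6,699; Logistics $3,257; Finishing $1,398. Sum = $16,053.
Difference $16,052 − $16,053 = −$1 applied to largest allocation (Receiving): Receiving becomes $6,698.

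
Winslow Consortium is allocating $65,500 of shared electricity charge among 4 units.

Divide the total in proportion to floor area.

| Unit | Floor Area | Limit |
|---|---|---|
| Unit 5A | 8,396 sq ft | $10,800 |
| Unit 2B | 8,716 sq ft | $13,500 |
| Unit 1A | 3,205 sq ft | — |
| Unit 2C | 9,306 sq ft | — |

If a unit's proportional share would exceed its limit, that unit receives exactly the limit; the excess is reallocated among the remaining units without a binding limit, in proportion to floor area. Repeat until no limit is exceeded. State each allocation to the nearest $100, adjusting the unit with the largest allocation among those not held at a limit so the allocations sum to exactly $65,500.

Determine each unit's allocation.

Combined floor area = 29,623.
Pro-rata shares before constraints: Unit 5A 18,564.56; Unit 2B 19,272.12; Unit 1A 7,086.64; Unit 2C 20,576.68.
Capped: Unit 5A ($10,800), Unit 2B ($13,500); residual $41,200 reallocated over remaining floor area 12,511.
Redistributed shares: Unit 1A 10,554.39 → $10,600; Unit 2C 30,645.61 → $30,600.

Unit 5A: $10,800; Unit 2B: $13,500; Unit 1A: $10,600; Unit 2C: $30,600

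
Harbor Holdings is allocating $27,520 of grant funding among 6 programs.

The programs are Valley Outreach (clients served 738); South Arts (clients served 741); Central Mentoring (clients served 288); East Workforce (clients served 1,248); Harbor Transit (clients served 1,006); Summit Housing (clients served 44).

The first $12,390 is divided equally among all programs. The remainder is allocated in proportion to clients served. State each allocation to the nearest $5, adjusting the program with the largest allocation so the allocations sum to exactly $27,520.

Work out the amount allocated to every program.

Valley Outreach: $4,810 · South Arts: $4,825 · Central Mentoring: $3,135 · East Workforce: $6,710 · Harbor Transit: $5,810 · Summit Housing: $2,230

$12,390 shared equally gives $2,065 per program.
Remainder $15,130 by clients served (total 4,065): Valley Outreach 2,746.85 → $2,745; South Arts 2,758.01 → $2,760; Central Mentoring 1,071.94 → $1,070; East Workforce 4,645.08 → $4,645; Harbor Transit 3,744.35 → $3,745; Summit Housing 163.77 → $165.
Totals: Valley Outreach $2,065 + $2,745 = $4,810; South Arts $2,065 + $2,760 = $4,825; Central Mentoring $2,065 + $1,070 = $3,135; East Workforce $2,065 + $4,645 = $6,710; Harbor Transit $2,065 + $3,745 = $5,810; Summit Housing $2,065 + $165 = $2,230.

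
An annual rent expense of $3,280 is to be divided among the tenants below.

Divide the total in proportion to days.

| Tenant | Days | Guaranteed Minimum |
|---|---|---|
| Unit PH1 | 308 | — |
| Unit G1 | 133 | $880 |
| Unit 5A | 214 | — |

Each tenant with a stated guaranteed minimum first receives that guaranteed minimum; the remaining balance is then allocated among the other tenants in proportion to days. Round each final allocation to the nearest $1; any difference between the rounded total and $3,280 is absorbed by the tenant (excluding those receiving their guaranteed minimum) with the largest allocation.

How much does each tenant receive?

Unit PH1: $1,416 | Unit G1: $880 | Unit 5A: $984

Fund the minimums — Unit G1 $880. Balance $2,400.
Balance split over remaining days 522: Unit PH1 1,416.09 → $1,416; Unit 5A 983.91 → $984.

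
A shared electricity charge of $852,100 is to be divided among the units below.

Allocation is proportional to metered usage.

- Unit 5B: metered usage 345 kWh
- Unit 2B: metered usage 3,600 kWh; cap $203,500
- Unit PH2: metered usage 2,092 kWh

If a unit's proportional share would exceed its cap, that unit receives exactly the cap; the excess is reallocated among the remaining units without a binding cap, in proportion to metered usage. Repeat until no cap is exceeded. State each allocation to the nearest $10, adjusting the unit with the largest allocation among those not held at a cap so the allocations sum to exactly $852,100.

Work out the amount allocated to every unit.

Total metered usage = 6,037.
Unconstrained shares: Unit 5B 48,695.46; Unit 2B 508,126.55; Unit PH2 295,277.99.
Cap binds for Unit 2B ($203,500); residual $648,600 reallocated over remaining metered usage 2,437.
Shares after redistribution: Unit 5B 91,820.68 → $91,820; Unit PH2 556,779.32 → $556,780.

Unit 5B: $91,820; Unit 2B: $203,500; Unit PH2: $556,780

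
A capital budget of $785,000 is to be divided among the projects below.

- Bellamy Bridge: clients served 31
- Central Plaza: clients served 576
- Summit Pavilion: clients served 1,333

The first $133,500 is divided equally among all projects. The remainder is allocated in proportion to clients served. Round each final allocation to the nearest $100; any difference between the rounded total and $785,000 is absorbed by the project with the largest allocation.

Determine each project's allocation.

Equal tier: $133,500 ÷ 3 = $44,500 apiece.
Remainder $651,500 by clients served (total 1,940): Bellamy Bridge 10,410.57 → $10,400; Central Plaza 193,435.05 → $193,400; Summit Pavilion 447,654.38 → $447,700.
Totals: Bellamy Bridge $44,500 + $10,400 = $54,900; Central Plaza $44,500 + $193,400 = $237,900; Summit Pavilion $44,500 + $447,700 = $492,200.

Bellamy Bridge: $54,900; Central Plaza: $237,900; Summit Pavilion: $492,200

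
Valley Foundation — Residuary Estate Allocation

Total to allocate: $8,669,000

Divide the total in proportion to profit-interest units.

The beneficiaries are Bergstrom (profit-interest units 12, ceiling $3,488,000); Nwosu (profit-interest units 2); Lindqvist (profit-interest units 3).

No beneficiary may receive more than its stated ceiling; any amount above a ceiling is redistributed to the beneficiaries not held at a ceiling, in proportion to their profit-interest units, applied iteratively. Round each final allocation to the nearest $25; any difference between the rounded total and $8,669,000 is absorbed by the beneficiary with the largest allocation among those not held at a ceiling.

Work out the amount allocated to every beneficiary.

Bergstrom: $3,488,000 · Nwosu: $2,072,400 · Lindqvist: $3,108,600

Profit-interest units total: 17.
Proportional shares (ignoring caps): Bergstrom 6,119,294.12; Nwosu 1,019,882.35; Lindqvist 1,529,823.53.
Held at cap: Bergstrom ($3,488,000); balance $5,181,000 reallocated over remaining profit-interest units 5.
Remaining shares: Nwosu 2,072,400.00 → $2,072,400; Lindqvist 3,108,600.00 → $3,108,600.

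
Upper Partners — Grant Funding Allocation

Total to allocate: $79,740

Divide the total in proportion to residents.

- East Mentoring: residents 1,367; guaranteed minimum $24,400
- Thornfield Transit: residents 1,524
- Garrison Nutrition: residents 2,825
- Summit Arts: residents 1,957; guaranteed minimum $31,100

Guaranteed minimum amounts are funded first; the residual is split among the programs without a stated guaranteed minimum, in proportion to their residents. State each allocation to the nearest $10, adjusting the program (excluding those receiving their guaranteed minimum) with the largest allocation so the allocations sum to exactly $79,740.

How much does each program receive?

East Mentoring: $24,400; Thornfield Transit: $8,490; Garrison Nutrition: $15,750; Summit Arts: $31,100

Fund the minimums — East Mentoring $24,400; Summit Arts $31,100. Balance $24,240.
Balance split over remaining residents 4,349: Thornfield Transit 8,494.31 → $8,490; Garrison Nutrition 15,745.69 → $15,750.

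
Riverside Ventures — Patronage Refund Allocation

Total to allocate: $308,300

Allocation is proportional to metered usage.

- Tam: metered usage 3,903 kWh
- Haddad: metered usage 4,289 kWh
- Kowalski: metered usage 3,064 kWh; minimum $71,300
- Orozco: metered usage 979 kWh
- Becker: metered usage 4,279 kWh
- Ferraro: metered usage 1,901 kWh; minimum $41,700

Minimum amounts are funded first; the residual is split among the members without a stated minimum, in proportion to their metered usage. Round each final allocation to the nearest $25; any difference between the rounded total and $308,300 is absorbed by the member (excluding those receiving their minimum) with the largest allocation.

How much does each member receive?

Tam: $56,675; Haddad: $62,275; Kowalski: $71,300; Orozco: $14,225; Becker: $62,125; Ferraro: $41,700

Fund the minimums — Kowalski $71,300; Ferraro $41,700. Balance $195,300.
Balance split over remaining metered usage 13,450: Tam 56,673.30 → $56,675; Haddad 62,278.19 → $62,275; Orozco 14,215.52 → $14,225; Becker 62,132.99 → $62,125.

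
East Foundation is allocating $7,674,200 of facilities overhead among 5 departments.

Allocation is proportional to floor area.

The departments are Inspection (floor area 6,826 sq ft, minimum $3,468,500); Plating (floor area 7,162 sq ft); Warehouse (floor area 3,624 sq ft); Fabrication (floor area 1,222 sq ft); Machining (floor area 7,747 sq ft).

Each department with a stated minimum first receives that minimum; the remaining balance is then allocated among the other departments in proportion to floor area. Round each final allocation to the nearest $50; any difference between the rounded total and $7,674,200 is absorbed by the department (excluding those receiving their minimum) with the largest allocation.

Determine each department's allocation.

Minimums first: Inspection $3,468,500. Remaining pool $4,205,700.
Remaining pool split over remaining floor area 19,755: Plating 1,524,739.23 → $1,524,750; Warehouse 771,524.01 → $771,500; Fabrication 260,155.17 → $260,150; Machining 1,649,281.59 → $1,649,300.

Inspection: $3,468,500 | Plating: $1,524,750 | Warehouse: $771,500 | Fabrication: $260,150 | Machining: $1,649,300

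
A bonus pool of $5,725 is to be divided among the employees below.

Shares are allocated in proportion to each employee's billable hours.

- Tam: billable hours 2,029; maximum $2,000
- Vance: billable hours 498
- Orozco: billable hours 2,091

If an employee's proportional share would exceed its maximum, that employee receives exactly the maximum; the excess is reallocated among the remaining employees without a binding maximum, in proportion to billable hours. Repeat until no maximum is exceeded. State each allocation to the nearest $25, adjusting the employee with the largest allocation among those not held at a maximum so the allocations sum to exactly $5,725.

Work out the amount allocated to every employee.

Tam: $2,000; Vance: $725; Orozco: $3,000

Billable hours total: 4,618.
Proportional shares (ignoring caps): Tam 2,515.38; Vance 617.38; Orozco 2,592.24.
Held at cap: Tam ($2,000); balance $3,725 reallocated over remaining billable hours 2,589.
Redistributed shares: Vance 716.51 → $725; Orozco 3,008.49 → $3,000.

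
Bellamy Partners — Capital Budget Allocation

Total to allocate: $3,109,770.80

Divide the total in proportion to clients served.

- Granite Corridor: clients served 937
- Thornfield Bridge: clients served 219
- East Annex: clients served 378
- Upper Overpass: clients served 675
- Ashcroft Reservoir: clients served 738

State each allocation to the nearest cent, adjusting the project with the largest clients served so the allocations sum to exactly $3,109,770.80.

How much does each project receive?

Sum of clients served: 937 + 219 + 378 + 675 + 738 = 2,947.
Proportional shares: Granite Corridor 988,753.0504; Thornfield Bridge 231,095.9638; East Annex 398,877.9648; Upper Overpass 712,282.0801; Ashcroft Reservoir 778,761.7409.
Rounded to nearest cent: Granite Corridor $988,753.05; Thornfield Bridge $231,095.96; East Annex $398,877.96; Upper Overpass $712,282.08; Ashcroft Reservoir $778,761.74. Sum = $3,109,770.79.
Difference $3,109,770.80 − $3,109,770.79 = +$0.01 applied to largest clients served (Granite Corridor): Granite Corridor becomes $988,753.06.

Granite Corridor: $988,753.06; Thornfield Bridge: $231,095.96; East Annex: $398,877.96; Upper Overpass: $712,282.08; Ashcroft Reservoir: $778,761.74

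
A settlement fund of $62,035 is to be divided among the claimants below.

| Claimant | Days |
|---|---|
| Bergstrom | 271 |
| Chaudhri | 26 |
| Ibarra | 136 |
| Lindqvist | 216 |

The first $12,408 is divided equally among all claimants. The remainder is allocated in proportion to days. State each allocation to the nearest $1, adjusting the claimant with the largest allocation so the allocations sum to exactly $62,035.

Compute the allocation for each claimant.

Bergstrom: $23,825; Chaudhri: $5,090; Ibarra: $13,501; Lindqvist: $19,619

Equal tier: $12,408 ÷ 4 = $3,102 apiece.
Remainder $49,627 by days (total 649): Bergstrom 20,722.52 → $20,723; Chaudhri 1,988.14 → $1,988; Ibarra 10,399.49 → $10,399; Lindqvist 16,516.84 → $16,517.
Totals: Bergstrom $3,102 + $20,723 = $23,825; Chaudhri $3,102 + $1,988 = $5,090; Ibarra $3,102 + $10,399 = $13,501; Lindqvist $3,102 + $16,517 = $19,619.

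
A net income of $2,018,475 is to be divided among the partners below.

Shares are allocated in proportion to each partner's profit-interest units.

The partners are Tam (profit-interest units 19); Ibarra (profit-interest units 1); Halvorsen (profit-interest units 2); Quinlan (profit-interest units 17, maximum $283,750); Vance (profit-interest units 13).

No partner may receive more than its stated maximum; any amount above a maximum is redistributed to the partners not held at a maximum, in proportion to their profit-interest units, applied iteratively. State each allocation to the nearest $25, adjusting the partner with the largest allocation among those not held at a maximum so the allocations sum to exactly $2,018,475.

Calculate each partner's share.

Tam: $941,700; Ibarra: $49,575; Halvorsen: $99,125; Quinlan: $283,750; Vance: $644,325

Combined profit-interest units = 52.
Unconstrained shares: Tam 737,519.71; Ibarra 38,816.83; Halvorsen 77,633.65; Quinlan 659,886.06; Vance 504,618.75.
Capped: Quinlan ($283,750); residual $1,734,725 reallocated over remaining profit-interest units 35.
Shares after redistribution: Tam 941,707.86 → $941,700; Ibarra 49,563.57 → $49,575; Halvorsen 99,127.14 → $99,125; Vance 644,326.43 → $644,325.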